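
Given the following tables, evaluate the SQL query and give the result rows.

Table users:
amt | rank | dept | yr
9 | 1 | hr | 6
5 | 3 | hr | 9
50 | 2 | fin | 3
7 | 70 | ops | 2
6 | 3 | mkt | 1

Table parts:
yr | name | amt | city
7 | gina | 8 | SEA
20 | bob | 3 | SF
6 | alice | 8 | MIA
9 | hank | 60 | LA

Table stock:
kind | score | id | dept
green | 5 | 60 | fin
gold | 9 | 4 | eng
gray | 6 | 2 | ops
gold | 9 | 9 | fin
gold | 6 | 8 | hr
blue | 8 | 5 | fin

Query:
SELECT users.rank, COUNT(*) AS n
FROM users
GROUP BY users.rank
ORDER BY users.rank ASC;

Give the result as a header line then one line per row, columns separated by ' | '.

After GROUP BY (4 rows):
users.rank | n
1 | 1
3 | 2
2 | 1
70 | 1
After ORDER BY (4 rows):
users.rank | n
1 | 1
2 | 1
3 | 2
70 | 1

== RESULT ==
users.rank | n
1 | 1
2 | 1
3 | 2
70 | 1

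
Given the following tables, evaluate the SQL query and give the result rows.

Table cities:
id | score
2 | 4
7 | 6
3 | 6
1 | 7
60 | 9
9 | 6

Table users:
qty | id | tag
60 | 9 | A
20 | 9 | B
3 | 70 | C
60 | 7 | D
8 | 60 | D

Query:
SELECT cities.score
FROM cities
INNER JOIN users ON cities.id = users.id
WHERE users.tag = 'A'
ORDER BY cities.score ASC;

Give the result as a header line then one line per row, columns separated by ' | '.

== RESULT ==
cities.score
6

Derivation:
After JOIN users (4 rows):
cities.id | cities.score | users.qty | users.id | users.tag
7 | 6 | 60 | 7 | D
60 | 9 | 8 | 60 | D
9 | 6 | 60 | 9 | A
9 | 6 | 20 | 9 | B
After WHERE (1 rows):
cities.id | cities.score | users.qty | users.id | users.tag
9 | 6 | 60 | 9 | A
After SELECT (1 rows):
cities.score
6
After ORDER BY (1 rows):
cities.score
6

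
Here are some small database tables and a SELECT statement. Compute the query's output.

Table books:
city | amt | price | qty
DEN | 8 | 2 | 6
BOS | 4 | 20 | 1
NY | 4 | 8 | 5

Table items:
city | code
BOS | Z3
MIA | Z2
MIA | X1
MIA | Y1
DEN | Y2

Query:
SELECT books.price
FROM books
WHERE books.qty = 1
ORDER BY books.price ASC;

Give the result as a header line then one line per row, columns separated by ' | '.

== RESULT ==
books.price
20

Derivation:
After WHERE (1 rows):
books.city | books.amt | books.price | books.qty
BOS | 4 | 20 | 1
After SELECT (1 rows):
books.price
20
After ORDER BY (1 rows):
books.price
20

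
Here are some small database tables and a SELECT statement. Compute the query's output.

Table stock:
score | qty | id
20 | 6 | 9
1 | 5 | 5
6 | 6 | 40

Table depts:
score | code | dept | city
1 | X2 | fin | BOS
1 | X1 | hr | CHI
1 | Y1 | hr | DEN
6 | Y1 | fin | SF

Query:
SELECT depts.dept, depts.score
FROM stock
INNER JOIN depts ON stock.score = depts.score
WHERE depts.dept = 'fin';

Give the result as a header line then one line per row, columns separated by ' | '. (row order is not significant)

== RESULT ==
depts.dept | depts.score
fin | 1
fin | 6

Derivation:
After JOIN depts (4 rows):
stock.score | stock.qty | stock.id | depts.score | depts.code | depts.dept | depts.city
1 | 5 | 5 | 1 | X2 | fin | BOS
1 | 5 | 5 | 1 | X1 | hr | CHI
1 | 5 | 5 | 1 | Y1 | hr | DEN
6 | 6 | 40 | 6 | Y1 | fin | SF
After WHERE (2 rows):
stock.score | stock.qty | stock.id | depts.score | depts.code | depts.dept | depts.city
1 | 5 | 5 | 1 | X2 | fin | BOS
6 | 6 | 40 | 6 | Y1 | fin | SF
After SELECT (2 rows):
depts.dept | depts.score
fin | 1
fin | 6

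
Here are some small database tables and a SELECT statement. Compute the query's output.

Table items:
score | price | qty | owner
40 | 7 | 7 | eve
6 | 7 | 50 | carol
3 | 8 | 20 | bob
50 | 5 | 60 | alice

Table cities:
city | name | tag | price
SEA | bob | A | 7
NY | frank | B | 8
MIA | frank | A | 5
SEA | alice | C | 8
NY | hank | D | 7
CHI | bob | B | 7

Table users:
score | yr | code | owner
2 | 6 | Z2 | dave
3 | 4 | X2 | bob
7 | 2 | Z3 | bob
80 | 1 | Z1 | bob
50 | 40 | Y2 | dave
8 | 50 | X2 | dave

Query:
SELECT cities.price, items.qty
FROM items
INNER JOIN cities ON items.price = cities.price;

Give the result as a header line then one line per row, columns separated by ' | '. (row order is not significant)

== RESULT ==
cities.price | items.qty
7 | 7
7 | 7
7 | 7
7 | 50
7 | 50
7 | 50
8 | 20
8 | 20
5 | 60

Derivation:
After JOIN cities (9 rows):
items.score | items.price | items.qty | items.owner | cities.city | cities.name | cities.tag | cities.price
40 | 7 | 7 | eve | SEA | bob | A | 7
40 | 7 | 7 | eve | NY | hank | D | 7
40 | 7 | 7 | eve | CHI | bob | B | 7
6 | 7 | 50 | carol | SEA | bob | A | 7
6 | 7 | 50 | carol | NY | hank | D | 7
6 | 7 | 50 | carol | CHI | bob | B | 7
3 | 8 | 20 | bob | NY | frank | B | 8
3 | 8 | 20 | bob | SEA | alice | C | 8
50 | 5 | 60 | alice | MIA | frank | A | 5
After SELECT (9 rows):
cities.price | items.qty
7 | 7
7 | 7
7 | 7
7 | 50
7 | 50
7 | 50
8 | 20
8 | 20
5 | 60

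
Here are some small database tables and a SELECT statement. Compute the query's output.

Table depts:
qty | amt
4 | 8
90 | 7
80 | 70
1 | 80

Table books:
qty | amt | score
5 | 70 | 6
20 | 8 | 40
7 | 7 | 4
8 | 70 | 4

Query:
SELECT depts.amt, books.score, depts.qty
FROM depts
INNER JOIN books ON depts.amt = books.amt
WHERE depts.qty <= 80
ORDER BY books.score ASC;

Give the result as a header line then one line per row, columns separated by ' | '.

== RESULT ==
depts.amt | books.score | depts.qty
70 | 4 | 80
70 | 6 | 80
8 | 40 | 4

Derivation:
After JOIN books (4 rows):
depts.qty | depts.amt | books.qty | books.amt | books.score
4 | 8 | 20 | 8 | 40
90 | 7 | 7 | 7 | 4
80 | 70 | 5 | 70 | 6
80 | 70 | 8 | 70 | 4
After WHERE (3 rows):
depts.qty | depts.amt | books.qty | books.amt | books.score
4 | 8 | 20 | 8 | 40
80 | 70 | 5 | 70 | 6
80 | 70 | 8 | 70 | 4
After SELECT (3 rows):
depts.amt | books.score | depts.qty
8 | 40 | 4
70 | 6 | 80
70 | 4 | 80
After ORDER BY (3 rows):
depts.amt | books.score | depts.qty
70 | 4 | 80
70 | 6 | 80
8 | 40 | 4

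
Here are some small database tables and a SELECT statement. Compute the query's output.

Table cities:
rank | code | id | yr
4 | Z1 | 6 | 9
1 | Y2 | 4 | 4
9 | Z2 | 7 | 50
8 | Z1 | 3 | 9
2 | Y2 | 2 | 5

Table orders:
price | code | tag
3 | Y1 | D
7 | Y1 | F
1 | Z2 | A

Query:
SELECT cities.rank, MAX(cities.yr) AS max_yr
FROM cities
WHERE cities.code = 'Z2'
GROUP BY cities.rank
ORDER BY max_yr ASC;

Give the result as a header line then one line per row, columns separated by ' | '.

== RESULT ==
cities.rank | max_yr
9 | 50

Derivation:
After WHERE (1 rows):
cities.rank | cities.code | cities.id | cities.yr
9 | Z2 | 7 | 50
After GROUP BY (1 rows):
cities.rank | max_yr
9 | 50
After ORDER BY (1 rows):
cities.rank | max_yr
9 | 50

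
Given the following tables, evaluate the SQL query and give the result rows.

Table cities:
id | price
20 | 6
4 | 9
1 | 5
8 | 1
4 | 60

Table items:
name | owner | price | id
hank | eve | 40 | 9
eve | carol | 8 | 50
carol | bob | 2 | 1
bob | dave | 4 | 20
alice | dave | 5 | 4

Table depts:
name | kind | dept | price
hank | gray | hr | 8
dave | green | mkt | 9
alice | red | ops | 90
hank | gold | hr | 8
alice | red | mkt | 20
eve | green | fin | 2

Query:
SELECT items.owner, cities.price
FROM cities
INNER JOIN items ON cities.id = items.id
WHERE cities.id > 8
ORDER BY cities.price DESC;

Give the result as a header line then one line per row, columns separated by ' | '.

== RESULT ==
items.owner | cities.price
dave | 6

Derivation:
After JOIN items (4 rows):
cities.id | cities.price | items.name | items.owner | items.price | items.id
20 | 6 | bob | dave | 4 | 20
4 | 9 | alice | dave | 5 | 4
1 | 5 | carol | bob | 2 | 1
4 | 60 | alice | dave | 5 | 4
After WHERE (1 rows):
cities.id | cities.price | items.name | items.owner | items.price | items.id
20 | 6 | bob | dave | 4 | 20
After SELECT (1 rows):
items.owner | cities.price
dave | 6
After ORDER BY (1 rows):
items.owner | cities.price
dave | 6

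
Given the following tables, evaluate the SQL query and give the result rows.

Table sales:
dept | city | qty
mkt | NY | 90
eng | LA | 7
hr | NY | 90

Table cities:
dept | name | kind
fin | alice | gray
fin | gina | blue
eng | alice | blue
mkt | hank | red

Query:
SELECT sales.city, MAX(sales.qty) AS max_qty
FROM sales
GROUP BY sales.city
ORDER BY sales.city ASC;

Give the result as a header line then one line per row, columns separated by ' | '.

After GROUP BY (2 rows):
sales.city | max_qty
NY | 90
LA | 7
After ORDER BY (2 rows):
sales.city | max_qty
LA | 7
NY | 90

== RESULT ==
sales.city | max_qty
LA | 7
NY | 90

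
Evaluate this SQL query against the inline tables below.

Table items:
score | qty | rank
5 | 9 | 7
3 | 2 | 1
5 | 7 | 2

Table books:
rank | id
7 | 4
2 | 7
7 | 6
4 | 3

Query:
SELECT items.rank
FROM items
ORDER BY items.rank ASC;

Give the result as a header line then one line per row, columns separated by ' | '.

== RESULT ==
items.rank
1
2
7

Derivation:
After SELECT (3 rows):
items.rank
7
1
2
After ORDER BY (3 rows):
items.rank
1
2
7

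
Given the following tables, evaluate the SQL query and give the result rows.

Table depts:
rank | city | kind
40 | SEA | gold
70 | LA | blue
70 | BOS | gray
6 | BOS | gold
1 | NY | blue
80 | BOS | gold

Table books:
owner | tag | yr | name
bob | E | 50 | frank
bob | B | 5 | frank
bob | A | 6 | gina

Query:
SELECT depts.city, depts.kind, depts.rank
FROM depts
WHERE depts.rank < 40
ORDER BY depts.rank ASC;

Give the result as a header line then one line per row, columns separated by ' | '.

== RESULT ==
depts.city | depts.kind | depts.rank
NY | blue | 1
BOS | gold | 6

Derivation:
After WHERE (2 rows):
depts.rank | depts.city | depts.kind
6 | BOS | gold
1 | NY | blue
After SELECT (2 rows):
depts.city | depts.kind | depts.rank
BOS | gold | 6
NY | blue | 1
After ORDER BY (2 rows):
depts.city | depts.kind | depts.rank
NY | blue | 1
BOS | gold | 6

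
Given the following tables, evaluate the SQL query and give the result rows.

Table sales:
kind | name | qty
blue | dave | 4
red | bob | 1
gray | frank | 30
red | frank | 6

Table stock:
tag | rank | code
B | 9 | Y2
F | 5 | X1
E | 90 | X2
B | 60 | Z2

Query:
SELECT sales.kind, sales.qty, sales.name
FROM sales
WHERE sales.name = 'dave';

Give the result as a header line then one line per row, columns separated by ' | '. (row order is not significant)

After WHERE (1 rows):
sales.kind | sales.name | sales.qty
blue | dave | 4
After SELECT (1 rows):
sales.kind | sales.qty | sales.name
blue | 4 | dave

== RESULT ==
sales.kind | sales.qty | sales.name
blue | 4 | dave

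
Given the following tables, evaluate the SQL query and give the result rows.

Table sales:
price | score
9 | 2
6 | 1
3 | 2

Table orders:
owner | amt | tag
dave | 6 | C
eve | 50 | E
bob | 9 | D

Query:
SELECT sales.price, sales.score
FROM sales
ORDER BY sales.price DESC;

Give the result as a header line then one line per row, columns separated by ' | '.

== RESULT ==
sales.price | sales.score
9 | 2
6 | 1
3 | 2

Derivation:
After SELECT (3 rows):
sales.price | sales.score
9 | 2
6 | 1
3 | 2
After ORDER BY (3 rows):
sales.price | sales.score
9 | 2
6 | 1
3 | 2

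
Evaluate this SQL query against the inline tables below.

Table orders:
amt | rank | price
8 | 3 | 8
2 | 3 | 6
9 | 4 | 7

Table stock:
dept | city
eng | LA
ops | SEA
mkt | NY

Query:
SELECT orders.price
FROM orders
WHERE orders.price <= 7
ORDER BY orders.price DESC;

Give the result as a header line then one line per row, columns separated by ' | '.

== RESULT ==
orders.price
7
6

Derivation:
After WHERE (2 rows):
orders.amt | orders.rank | orders.price
2 | 3 | 6
9 | 4 | 7
After SELECT (2 rows):
orders.price
6
7
After ORDER BY (2 rows):
orders.price
7
6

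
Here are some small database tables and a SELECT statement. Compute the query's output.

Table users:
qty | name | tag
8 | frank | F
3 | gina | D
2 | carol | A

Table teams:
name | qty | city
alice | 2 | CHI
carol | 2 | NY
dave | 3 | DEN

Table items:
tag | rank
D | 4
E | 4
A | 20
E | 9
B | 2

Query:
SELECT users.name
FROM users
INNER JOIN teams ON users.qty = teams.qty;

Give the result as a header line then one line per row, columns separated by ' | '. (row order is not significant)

== RESULT ==
users.name
gina
carol
carol

Derivation:
After JOIN teams (3 rows):
users.qty | users.name | users.tag | teams.name | teams.qty | teams.city
3 | gina | D | dave | 3 | DEN
2 | carol | A | alice | 2 | CHI
2 | carol | A | carol | 2 | NY
After SELECT (3 rows):
users.name
gina
carol
carol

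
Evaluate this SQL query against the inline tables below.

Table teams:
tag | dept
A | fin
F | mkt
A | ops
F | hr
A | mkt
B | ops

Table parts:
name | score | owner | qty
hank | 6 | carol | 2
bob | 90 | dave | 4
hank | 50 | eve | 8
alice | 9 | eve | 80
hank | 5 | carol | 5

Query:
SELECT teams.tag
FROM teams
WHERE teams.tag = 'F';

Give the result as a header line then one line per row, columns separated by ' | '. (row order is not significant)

After WHERE (2 rows):
teams.tag | teams.dept
F | mkt
F | hr
After SELECT (2 rows):
teams.tag
F
F

== RESULT ==
teams.tag
F
F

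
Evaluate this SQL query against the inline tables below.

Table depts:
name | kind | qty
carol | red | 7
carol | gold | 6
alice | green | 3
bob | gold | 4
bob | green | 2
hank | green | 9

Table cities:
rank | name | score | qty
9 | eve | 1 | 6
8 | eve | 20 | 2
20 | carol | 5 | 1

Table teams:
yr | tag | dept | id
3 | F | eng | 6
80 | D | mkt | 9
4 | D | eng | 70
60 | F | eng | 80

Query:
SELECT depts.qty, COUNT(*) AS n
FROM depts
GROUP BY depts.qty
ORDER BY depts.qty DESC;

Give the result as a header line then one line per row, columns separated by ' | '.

After GROUP BY (6 rows):
depts.qty | n
7 | 1
6 | 1
3 | 1
4 | 1
2 | 1
9 | 1
After ORDER BY (6 rows):
depts.qty | n
9 | 1
7 | 1
6 | 1
4 | 1
3 | 1
2 | 1

== RESULT ==
depts.qty | n
9 | 1
7 | 1
6 | 1
4 | 1
3 | 1
2 | 1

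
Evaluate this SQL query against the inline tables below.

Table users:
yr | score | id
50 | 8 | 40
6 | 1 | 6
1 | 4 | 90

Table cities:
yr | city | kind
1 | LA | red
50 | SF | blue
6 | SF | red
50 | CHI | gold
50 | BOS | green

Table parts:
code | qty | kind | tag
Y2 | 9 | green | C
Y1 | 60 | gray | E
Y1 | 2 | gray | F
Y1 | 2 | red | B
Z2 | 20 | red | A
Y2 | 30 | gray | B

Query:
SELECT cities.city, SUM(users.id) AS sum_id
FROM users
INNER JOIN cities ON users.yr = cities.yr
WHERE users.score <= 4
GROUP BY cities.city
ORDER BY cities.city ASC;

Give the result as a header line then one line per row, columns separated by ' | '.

== RESULT ==
cities.city | sum_id
LA | 90
SF | 6

Derivation:
After JOIN cities (5 rows):
users.yr | users.score | users.id | cities.yr | cities.city | cities.kind
50 | 8 | 40 | 50 | SF | blue
50 | 8 | 40 | 50 | CHI | gold
50 | 8 | 40 | 50 | BOS | green
6 | 1 | 6 | 6 | SF | red
1 | 4 | 90 | 1 | LA | red
After WHERE (2 rows):
users.yr | users.score | users.id | cities.yr | cities.city | cities.kind
6 | 1 | 6 | 6 | SF | red
1 | 4 | 90 | 1 | LA | red
After GROUP BY (2 rows):
cities.city | sum_id
SF | 6
LA | 90
After ORDER BY (2 rows):
cities.city | sum_id
LA | 90
SF | 6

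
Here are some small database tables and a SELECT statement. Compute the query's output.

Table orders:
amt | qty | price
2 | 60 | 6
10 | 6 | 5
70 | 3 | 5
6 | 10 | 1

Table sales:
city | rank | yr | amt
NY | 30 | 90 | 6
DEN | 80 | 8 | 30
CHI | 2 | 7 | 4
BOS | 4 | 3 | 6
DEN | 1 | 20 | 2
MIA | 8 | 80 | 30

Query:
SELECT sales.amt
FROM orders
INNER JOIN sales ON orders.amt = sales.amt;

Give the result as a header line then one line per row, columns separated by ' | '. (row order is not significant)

After JOIN sales (3 rows):
orders.amt | orders.qty | orders.price | sales.city | sales.rank | sales.yr | sales.amt
2 | 60 | 6 | DEN | 1 | 20 | 2
6 | 10 | 1 | NY | 30 | 90 | 6
6 | 10 | 1 | BOS | 4 | 3 | 6
After SELECT (3 rows):
sales.amt
2
6
6

== RESULT ==
sales.amt
2
6
6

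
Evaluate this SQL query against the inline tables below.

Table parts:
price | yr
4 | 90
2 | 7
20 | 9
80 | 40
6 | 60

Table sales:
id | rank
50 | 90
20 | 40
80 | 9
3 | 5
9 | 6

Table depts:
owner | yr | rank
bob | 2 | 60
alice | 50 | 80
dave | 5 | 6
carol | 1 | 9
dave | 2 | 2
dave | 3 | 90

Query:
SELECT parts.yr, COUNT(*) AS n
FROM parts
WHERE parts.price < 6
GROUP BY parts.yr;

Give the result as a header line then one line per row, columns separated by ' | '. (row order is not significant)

== RESULT ==
parts.yr | n
90 | 1
7 | 1

Derivation:
After WHERE (2 rows):
parts.price | parts.yr
4 | 90
2 | 7
After GROUP BY (2 rows):
parts.yr | n
90 | 1
7 | 1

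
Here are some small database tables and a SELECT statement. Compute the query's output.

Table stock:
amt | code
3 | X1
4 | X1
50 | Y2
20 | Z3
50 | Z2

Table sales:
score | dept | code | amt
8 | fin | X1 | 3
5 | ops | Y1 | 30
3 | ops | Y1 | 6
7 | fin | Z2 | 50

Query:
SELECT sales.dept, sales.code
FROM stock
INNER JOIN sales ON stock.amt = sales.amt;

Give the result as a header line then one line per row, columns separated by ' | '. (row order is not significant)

After JOIN sales (3 rows):
stock.amt | stock.code | sales.score | sales.dept | sales.code | sales.amt
3 | X1 | 8 | fin | X1 | 3
50 | Y2 | 7 | fin | Z2 | 50
50 | Z2 | 7 | fin | Z2 | 50
After SELECT (3 rows):
sales.dept | sales.code
fin | X1
fin | Z2
fin | Z2

== RESULT ==
sales.dept | sales.code
fin | X1
fin | Z2
fin | Z2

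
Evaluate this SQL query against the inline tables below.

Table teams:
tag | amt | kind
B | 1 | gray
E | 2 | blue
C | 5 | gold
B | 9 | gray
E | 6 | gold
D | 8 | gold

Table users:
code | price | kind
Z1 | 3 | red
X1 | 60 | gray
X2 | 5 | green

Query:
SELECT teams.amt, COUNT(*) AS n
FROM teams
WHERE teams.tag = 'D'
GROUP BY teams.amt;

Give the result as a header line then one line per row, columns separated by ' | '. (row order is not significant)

After WHERE (1 rows):
teams.tag | teams.amt | teams.kind
D | 8 | gold
After GROUP BY (1 rows):
teams.amt | n
8 | 1

== RESULT ==
teams.amt | n
8 | 1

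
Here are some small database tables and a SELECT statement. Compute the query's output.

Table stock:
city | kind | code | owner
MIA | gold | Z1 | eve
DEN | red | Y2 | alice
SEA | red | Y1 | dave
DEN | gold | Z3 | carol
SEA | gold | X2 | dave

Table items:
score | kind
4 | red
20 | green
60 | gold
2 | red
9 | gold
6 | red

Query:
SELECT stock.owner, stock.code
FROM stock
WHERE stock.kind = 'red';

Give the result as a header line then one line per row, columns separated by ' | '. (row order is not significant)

After WHERE (2 rows):
stock.city | stock.kind | stock.code | stock.owner
DEN | red | Y2 | alice
SEA | red | Y1 | dave
After SELECT (2 rows):
stock.owner | stock.code
alice | Y2
dave | Y1

== RESULT ==
stock.owner | stock.code
alice | Y2
dave | Y1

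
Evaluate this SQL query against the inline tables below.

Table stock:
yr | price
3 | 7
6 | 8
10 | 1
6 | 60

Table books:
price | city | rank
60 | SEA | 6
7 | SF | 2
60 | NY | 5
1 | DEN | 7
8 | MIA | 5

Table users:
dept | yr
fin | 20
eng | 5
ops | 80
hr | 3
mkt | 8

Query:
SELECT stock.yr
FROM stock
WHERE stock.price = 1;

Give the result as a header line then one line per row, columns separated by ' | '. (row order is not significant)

After WHERE (1 rows):
stock.yr | stock.price
10 | 1
After SELECT (1 rows):
stock.yr
10

== RESULT ==
stock.yr
10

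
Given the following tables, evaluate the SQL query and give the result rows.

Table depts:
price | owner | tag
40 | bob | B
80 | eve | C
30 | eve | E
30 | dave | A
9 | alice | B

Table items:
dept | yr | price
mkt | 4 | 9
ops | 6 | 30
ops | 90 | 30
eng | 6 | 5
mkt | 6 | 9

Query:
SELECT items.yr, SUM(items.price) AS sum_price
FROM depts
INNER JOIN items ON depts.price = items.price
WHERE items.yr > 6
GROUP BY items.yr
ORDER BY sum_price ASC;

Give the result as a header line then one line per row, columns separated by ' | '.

After JOIN items (6 rows):
depts.price | depts.owner | depts.tag | items.dept | items.yr | items.price
30 | eve | E | ops | 6 | 30
30 | eve | E | ops | 90 | 30
30 | dave | A | ops | 6 | 30
30 | dave | A | ops | 90 | 30
9 | alice | B | mkt | 4 | 9
9 | alice | B | mkt | 6 | 9
After WHERE (2 rows):
depts.price | depts.owner | depts.tag | items.dept | items.yr | items.price
30 | eve | E | ops | 90 | 30
30 | dave | A | ops | 90 | 30
After GROUP BY (1 rows):
items.yr | sum_price
90 | 60
After ORDER BY (1 rows):
items.yr | sum_price
90 | 60

== RESULT ==
items.yr | sum_price
90 | 60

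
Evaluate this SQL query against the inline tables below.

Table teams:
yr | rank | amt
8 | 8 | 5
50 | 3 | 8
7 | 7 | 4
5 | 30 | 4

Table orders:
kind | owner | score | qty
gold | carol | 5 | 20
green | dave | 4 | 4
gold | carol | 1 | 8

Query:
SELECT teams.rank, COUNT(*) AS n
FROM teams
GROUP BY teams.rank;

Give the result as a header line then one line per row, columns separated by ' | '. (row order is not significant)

After GROUP BY (4 rows):
teams.rank | n
8 | 1
3 | 1
7 | 1
30 | 1

== RESULT ==
teams.rank | n
8 | 1
3 | 1
7 | 1
30 | 1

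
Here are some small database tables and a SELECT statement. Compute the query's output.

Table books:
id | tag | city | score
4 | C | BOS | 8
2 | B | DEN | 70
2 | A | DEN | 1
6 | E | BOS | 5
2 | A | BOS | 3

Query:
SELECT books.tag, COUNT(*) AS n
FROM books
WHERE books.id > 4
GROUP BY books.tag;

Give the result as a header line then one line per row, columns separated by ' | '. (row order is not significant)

== RESULT ==
books.tag | n
E | 1

Derivation:
After WHERE (1 rows):
books.id | books.tag | books.city | books.score
6 | E | BOS | 5
After GROUP BY (1 rows):
books.tag | n
E | 1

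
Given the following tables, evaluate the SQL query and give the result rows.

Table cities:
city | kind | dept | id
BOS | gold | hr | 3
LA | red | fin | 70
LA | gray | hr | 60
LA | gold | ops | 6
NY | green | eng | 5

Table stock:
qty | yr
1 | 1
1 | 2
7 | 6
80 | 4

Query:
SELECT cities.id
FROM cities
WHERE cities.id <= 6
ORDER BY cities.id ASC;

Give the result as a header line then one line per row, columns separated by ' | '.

After WHERE (3 rows):
cities.city | cities.kind | cities.dept | cities.id
BOS | gold | hr | 3
LA | gold | ops | 6
NY | green | eng | 5
After SELECT (3 rows):
cities.id
3
6
5
After ORDER BY (3 rows):
cities.id
3
5
6

== RESULT ==
cities.id
3
5
6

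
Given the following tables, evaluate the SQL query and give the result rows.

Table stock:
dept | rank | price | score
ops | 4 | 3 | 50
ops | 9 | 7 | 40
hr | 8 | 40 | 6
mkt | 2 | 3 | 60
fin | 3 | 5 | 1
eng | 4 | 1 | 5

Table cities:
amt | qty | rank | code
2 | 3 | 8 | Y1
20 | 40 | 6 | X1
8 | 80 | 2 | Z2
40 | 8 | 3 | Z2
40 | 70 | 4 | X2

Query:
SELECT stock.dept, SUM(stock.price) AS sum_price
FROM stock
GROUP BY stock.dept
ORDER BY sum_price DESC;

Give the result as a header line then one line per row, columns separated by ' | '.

After GROUP BY (5 rows):
stock.dept | sum_price
ops | 10
hr | 40
mkt | 3
fin | 5
eng | 1
After ORDER BY (5 rows):
stock.dept | sum_price
hr | 40
ops | 10
fin | 5
mkt | 3
eng | 1

== RESULT ==
stock.dept | sum_price
hr | 40
ops | 10
fin | 5
mkt | 3
eng | 1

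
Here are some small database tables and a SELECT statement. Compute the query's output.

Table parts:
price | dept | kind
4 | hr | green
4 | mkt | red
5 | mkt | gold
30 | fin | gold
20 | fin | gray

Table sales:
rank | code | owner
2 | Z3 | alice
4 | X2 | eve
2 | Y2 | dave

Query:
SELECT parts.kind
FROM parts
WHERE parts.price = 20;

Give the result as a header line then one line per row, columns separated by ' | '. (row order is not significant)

== RESULT ==
parts.kind
gray

Derivation:
After WHERE (1 rows):
parts.price | parts.dept | parts.kind
20 | fin | gray
After SELECT (1 rows):
parts.kind
gray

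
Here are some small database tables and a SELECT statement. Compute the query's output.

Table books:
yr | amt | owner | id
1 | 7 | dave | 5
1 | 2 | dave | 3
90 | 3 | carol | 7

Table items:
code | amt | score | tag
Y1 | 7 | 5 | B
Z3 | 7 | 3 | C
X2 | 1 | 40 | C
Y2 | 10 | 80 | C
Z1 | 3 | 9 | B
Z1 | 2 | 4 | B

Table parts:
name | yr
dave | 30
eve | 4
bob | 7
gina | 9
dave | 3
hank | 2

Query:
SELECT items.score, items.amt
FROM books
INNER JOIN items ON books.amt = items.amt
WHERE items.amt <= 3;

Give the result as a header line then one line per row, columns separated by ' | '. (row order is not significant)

After JOIN items (4 rows):
books.yr | books.amt | books.owner | books.id | items.code | items.amt | items.score | items.tag
1 | 7 | dave | 5 | Y1 | 7 | 5 | B
1 | 7 | dave | 5 | Z3 | 7 | 3 | C
1 | 2 | dave | 3 | Z1 | 2 | 4 | B
90 | 3 | carol | 7 | Z1 | 3 | 9 | B
After WHERE (2 rows):
books.yr | books.amt | books.owner | books.id | items.code | items.amt | items.score | items.tag
1 | 2 | dave | 3 | Z1 | 2 | 4 | B
90 | 3 | carol | 7 | Z1 | 3 | 9 | B
After SELECT (2 rows):
items.score | items.amt
4 | 2
9 | 3

== RESULT ==
items.score | items.amt
4 | 2
9 | 3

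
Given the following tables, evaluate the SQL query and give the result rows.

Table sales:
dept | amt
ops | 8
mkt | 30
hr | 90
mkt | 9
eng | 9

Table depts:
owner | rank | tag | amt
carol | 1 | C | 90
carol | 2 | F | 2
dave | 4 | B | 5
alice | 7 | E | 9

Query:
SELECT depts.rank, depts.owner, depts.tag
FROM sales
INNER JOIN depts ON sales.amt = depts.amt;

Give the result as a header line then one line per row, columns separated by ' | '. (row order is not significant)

After JOIN depts (3 rows):
sales.dept | sales.amt | depts.owner | depts.rank | depts.tag | depts.amt
hr | 90 | carol | 1 | C | 90
mkt | 9 | alice | 7 | E | 9
eng | 9 | alice | 7 | E | 9
After SELECT (3 rows):
depts.rank | depts.owner | depts.tag
1 | carol | C
7 | alice | E
7 | alice | E

== RESULT ==
depts.rank | depts.owner | depts.tag
1 | carol | C
7 | alice | E
7 | alice | E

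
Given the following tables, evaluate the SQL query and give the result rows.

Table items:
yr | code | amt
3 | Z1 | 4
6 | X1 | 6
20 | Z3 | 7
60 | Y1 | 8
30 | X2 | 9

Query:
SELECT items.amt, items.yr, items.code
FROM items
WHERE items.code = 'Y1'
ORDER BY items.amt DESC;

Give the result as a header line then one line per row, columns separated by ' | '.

== RESULT ==
items.amt | items.yr | items.code
8 | 60 | Y1

Derivation:
After WHERE (1 rows):
items.yr | items.code | items.amt
60 | Y1 | 8
After SELECT (1 rows):
items.amt | items.yr | items.code
8 | 60 | Y1
After ORDER BY (1 rows):
items.amt | items.yr | items.code
8 | 60 | Y1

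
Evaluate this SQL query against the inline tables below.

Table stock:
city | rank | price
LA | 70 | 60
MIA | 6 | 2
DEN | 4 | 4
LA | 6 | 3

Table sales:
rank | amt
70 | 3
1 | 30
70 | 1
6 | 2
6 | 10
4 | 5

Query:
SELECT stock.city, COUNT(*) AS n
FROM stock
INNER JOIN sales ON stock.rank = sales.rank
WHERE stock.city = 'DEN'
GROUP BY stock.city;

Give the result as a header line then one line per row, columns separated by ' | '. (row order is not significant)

== RESULT ==
stock.city | n
DEN | 1

Derivation:
After JOIN sales (7 rows):
stock.city | stock.rank | stock.price | sales.rank | sales.amt
LA | 70 | 60 | 70 | 3
LA | 70 | 60 | 70 | 1
MIA | 6 | 2 | 6 | 2
MIA | 6 | 2 | 6 | 10
DEN | 4 | 4 | 4 | 5
LA | 6 | 3 | 6 | 2
LA | 6 | 3 | 6 | 10
After WHERE (1 rows):
stock.city | stock.rank | stock.price | sales.rank | sales.amt
DEN | 4 | 4 | 4 | 5
After GROUP BY (1 rows):
stock.city | n
DEN | 1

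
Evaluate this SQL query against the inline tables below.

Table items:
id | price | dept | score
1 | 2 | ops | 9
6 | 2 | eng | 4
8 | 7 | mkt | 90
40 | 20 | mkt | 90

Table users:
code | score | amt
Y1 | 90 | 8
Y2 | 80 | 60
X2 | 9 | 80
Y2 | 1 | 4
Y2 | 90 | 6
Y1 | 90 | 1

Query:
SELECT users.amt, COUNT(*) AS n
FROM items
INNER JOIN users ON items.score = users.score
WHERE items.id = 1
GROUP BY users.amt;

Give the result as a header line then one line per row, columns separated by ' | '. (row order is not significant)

== RESULT ==
users.amt | n
80 | 1

Derivation:
After JOIN users (7 rows):
items.id | items.price | items.dept | items.score | users.code | users.score | users.amt
1 | 2 | ops | 9 | X2 | 9 | 80
8 | 7 | mkt | 90 | Y1 | 90 | 8
8 | 7 | mkt | 90 | Y2 | 90 | 6
8 | 7 | mkt | 90 | Y1 | 90 | 1
40 | 20 | mkt | 90 | Y1 | 90 | 8
40 | 20 | mkt | 90 | Y2 | 90 | 6
40 | 20 | mkt | 90 | Y1 | 90 | 1
After WHERE (1 rows):
items.id | items.price | items.dept | items.score | users.code | users.score | users.amt
1 | 2 | ops | 9 | X2 | 9 | 80
After GROUP BY (1 rows):
users.amt | n
80 | 1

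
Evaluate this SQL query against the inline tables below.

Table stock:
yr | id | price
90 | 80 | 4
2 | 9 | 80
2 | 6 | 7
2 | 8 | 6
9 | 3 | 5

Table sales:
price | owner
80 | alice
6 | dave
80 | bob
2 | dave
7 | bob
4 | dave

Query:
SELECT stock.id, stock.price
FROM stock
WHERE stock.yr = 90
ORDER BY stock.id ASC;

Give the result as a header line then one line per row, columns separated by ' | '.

After WHERE (1 rows):
stock.yr | stock.id | stock.price
90 | 80 | 4
After SELECT (1 rows):
stock.id | stock.price
80 | 4
After ORDER BY (1 rows):
stock.id | stock.price
80 | 4

== RESULT ==
stock.id | stock.price
80 | 4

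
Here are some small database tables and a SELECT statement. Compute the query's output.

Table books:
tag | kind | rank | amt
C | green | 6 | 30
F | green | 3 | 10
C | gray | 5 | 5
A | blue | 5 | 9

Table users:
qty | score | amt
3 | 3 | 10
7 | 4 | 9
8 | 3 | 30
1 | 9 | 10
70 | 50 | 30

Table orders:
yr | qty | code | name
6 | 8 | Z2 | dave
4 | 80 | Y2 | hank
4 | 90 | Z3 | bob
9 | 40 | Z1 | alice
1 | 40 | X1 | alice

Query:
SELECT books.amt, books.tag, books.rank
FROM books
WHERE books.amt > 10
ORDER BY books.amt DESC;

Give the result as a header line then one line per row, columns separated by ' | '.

After WHERE (1 rows):
books.tag | books.kind | books.rank | books.amt
C | green | 6 | 30
After SELECT (1 rows):
books.amt | books.tag | books.rank
30 | C | 6
After ORDER BY (1 rows):
books.amt | books.tag | books.rank
30 | C | 6

== RESULT ==
books.amt | books.tag | books.rank
30 | C | 6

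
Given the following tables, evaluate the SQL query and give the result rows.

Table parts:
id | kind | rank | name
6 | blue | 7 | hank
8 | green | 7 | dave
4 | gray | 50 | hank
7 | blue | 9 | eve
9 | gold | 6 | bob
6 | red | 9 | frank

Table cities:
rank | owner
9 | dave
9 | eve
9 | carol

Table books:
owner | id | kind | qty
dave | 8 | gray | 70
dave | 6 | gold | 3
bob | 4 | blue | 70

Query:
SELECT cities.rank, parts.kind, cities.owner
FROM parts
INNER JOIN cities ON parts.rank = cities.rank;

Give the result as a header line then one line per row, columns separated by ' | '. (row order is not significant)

== RESULT ==
cities.rank | parts.kind | cities.owner
9 | blue | dave
9 | blue | eve
9 | blue | carol
9 | red | dave
9 | red | eve
9 | red | carol

Derivation:
After JOIN cities (6 rows):
parts.id | parts.kind | parts.rank | parts.name | cities.rank | cities.owner
7 | blue | 9 | eve | 9 | dave
7 | blue | 9 | eve | 9 | eve
7 | blue | 9 | eve | 9 | carol
6 | red | 9 | frank | 9 | dave
6 | red | 9 | frank | 9 | eve
6 | red | 9 | frank | 9 | carol
After SELECT (6 rows):
cities.rank | parts.kind | cities.owner
9 | blue | dave
9 | blue | eve
9 | blue | carol
9 | red | dave
9 | red | eve
9 | red | carol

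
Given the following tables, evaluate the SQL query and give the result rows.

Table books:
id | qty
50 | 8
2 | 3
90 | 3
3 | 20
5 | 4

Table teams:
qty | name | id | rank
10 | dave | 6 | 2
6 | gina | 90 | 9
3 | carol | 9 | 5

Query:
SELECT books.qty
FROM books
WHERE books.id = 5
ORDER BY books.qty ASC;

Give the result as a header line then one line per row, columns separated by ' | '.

After WHERE (1 rows):
books.id | books.qty
5 | 4
After SELECT (1 rows):
books.qty
4
After ORDER BY (1 rows):
books.qty
4

== RESULT ==
books.qty
4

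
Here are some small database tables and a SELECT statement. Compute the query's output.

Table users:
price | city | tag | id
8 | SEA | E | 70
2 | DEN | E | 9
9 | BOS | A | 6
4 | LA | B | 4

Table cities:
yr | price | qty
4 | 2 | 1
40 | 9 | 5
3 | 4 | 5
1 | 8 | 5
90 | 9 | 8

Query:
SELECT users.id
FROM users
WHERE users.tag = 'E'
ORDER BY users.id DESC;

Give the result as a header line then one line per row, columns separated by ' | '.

After WHERE (2 rows):
users.price | users.city | users.tag | users.id
8 | SEA | E | 70
2 | DEN | E | 9
After SELECT (2 rows):
users.id
70
9
After ORDER BY (2 rows):
users.id
70
9

== RESULT ==
users.id
70
9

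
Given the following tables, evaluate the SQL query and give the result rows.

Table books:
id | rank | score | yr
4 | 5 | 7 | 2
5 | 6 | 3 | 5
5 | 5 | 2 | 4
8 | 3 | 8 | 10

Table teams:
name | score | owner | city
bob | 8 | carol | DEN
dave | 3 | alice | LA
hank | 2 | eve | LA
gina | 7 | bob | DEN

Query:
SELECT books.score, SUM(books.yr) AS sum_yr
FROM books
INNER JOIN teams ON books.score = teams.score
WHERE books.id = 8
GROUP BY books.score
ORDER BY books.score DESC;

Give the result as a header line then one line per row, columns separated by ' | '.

== RESULT ==
books.score | sum_yr
8 | 10

Derivation:
After JOIN teams (4 rows):
books.id | books.rank | books.score | books.yr | teams.name | teams.score | teams.owner | teams.city
4 | 5 | 7 | 2 | gina | 7 | bob | DEN
5 | 6 | 3 | 5 | dave | 3 | alice | LA
5 | 5 | 2 | 4 | hank | 2 | eve | LA
8 | 3 | 8 | 10 | bob | 8 | carol | DEN
After WHERE (1 rows):
books.id | books.rank | books.score | books.yr | teams.name | teams.score | teams.owner | teams.city
8 | 3 | 8 | 10 | bob | 8 | carol | DEN
After GROUP BY (1 rows):
books.score | sum_yr
8 | 10
After ORDER BY (1 rows):
books.score | sum_yr
8 | 10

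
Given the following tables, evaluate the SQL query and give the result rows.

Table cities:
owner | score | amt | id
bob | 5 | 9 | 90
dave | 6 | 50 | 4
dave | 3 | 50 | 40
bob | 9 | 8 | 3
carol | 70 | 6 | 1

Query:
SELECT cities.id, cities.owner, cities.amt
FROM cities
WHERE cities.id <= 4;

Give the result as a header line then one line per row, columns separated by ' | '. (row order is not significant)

After WHERE (3 rows):
cities.owner | cities.score | cities.amt | cities.id
dave | 6 | 50 | 4
bob | 9 | 8 | 3
carol | 70 | 6 | 1
After SELECT (3 rows):
cities.id | cities.owner | cities.amt
4 | dave | 50
3 | bob | 8
1 | carol | 6

== RESULT ==
cities.id | cities.owner | cities.amt
4 | dave | 50
3 | bob | 8
1 | carol | 6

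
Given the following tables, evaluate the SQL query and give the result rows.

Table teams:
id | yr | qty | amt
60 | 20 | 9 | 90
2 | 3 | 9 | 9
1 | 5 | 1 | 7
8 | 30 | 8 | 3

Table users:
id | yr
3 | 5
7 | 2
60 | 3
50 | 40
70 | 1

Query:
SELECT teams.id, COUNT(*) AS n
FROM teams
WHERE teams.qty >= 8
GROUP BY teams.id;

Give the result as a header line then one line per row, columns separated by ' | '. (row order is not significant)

== RESULT ==
teams.id | n
60 | 1
2 | 1
8 | 1

Derivation:
After WHERE (3 rows):
teams.id | teams.yr | teams.qty | teams.amt
60 | 20 | 9 | 90
2 | 3 | 9 | 9
8 | 30 | 8 | 3
After GROUP BY (3 rows):
teams.id | n
60 | 1
2 | 1
8 | 1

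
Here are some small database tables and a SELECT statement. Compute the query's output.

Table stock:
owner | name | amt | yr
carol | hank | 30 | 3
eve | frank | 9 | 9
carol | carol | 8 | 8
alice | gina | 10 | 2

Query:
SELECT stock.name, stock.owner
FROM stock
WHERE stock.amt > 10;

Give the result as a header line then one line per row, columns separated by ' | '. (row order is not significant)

== RESULT ==
stock.name | stock.owner
hank | carol

Derivation:
After WHERE (1 rows):
stock.owner | stock.name | stock.amt | stock.yr
carol | hank | 30 | 3
After SELECT (1 rows):
stock.name | stock.owner
hank | carol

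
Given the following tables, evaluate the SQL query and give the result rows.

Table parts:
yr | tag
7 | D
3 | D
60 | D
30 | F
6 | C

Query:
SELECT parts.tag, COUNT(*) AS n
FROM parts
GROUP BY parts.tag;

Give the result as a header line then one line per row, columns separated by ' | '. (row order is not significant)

After GROUP BY (3 rows):
parts.tag | n
D | 3
F | 1
C | 1

== RESULT ==
parts.tag | n
D | 3
F | 1
C | 1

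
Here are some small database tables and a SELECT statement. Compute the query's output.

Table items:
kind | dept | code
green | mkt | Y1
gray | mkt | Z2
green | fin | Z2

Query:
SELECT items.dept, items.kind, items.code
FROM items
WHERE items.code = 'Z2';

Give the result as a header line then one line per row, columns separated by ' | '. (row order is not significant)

After WHERE (2 rows):
items.kind | items.dept | items.code
gray | mkt | Z2
green | fin | Z2
After SELECT (2 rows):
items.dept | items.kind | items.code
mkt | gray | Z2
fin | green | Z2

== RESULT ==
items.dept | items.kind | items.code
mkt | gray | Z2
fin | green | Z2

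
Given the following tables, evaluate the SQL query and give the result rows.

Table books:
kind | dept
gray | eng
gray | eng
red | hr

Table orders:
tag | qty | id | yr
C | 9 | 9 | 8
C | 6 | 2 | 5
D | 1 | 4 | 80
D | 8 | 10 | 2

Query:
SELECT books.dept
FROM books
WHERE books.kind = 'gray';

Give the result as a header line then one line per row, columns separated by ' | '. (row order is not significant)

== RESULT ==
books.dept
eng
eng

Derivation:
After WHERE (2 rows):
books.kind | books.dept
gray | eng
gray | eng
After SELECT (2 rows):
books.dept
eng
eng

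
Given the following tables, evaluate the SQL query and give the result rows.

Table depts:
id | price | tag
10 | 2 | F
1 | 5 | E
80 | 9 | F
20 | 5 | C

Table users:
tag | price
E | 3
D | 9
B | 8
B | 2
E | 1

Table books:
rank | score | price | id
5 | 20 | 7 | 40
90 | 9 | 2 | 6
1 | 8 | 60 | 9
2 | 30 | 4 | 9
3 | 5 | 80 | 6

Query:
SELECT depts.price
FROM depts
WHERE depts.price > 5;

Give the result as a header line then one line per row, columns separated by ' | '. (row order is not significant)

== RESULT ==
depts.price
9

Derivation:
After WHERE (1 rows):
depts.id | depts.price | depts.tag
80 | 9 | F
After SELECT (1 rows):
depts.price
9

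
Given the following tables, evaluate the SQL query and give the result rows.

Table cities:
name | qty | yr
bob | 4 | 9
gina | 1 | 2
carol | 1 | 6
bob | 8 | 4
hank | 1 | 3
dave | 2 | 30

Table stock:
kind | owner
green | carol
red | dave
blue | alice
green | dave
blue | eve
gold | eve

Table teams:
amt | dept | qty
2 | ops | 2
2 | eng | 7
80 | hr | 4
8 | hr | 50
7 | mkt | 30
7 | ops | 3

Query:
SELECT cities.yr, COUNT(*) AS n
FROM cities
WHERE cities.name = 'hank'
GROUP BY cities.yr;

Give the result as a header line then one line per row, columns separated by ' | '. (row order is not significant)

== RESULT ==
cities.yr | n
3 | 1

Derivation:
After WHERE (1 rows):
cities.name | cities.qty | cities.yr
hank | 1 | 3
After GROUP BY (1 rows):
cities.yr | n
3 | 1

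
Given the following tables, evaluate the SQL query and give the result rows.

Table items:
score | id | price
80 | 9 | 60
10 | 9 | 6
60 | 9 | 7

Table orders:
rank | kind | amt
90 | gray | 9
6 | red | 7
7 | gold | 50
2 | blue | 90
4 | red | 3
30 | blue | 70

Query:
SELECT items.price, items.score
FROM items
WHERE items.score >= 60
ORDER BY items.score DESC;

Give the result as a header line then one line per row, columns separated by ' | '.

== RESULT ==
items.price | items.score
60 | 80
7 | 60

Derivation:
After WHERE (2 rows):
items.score | items.id | items.price
80 | 9 | 60
60 | 9 | 7
After SELECT (2 rows):
items.price | items.score
60 | 80
7 | 60
After ORDER BY (2 rows):
items.price | items.score
60 | 80
7 | 60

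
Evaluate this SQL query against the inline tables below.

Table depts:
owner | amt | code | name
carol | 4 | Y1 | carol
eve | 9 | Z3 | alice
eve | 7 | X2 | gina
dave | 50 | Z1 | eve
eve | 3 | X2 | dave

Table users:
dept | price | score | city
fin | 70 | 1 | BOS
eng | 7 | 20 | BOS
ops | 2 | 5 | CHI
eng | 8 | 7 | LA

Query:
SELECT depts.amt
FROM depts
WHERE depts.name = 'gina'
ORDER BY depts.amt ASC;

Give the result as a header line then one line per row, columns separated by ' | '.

== RESULT ==
depts.amt
7

Derivation:
After WHERE (1 rows):
depts.owner | depts.amt | depts.code | depts.name
eve | 7 | X2 | gina
After SELECT (1 rows):
depts.amt
7
After ORDER BY (1 rows):
depts.amt
7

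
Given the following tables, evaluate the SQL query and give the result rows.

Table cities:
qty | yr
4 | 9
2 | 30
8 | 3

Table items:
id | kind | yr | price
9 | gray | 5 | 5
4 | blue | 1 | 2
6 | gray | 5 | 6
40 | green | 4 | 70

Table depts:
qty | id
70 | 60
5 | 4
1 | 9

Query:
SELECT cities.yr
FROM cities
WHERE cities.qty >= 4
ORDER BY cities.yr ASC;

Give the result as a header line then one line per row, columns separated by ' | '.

After WHERE (2 rows):
cities.qty | cities.yr
4 | 9
8 | 3
After SELECT (2 rows):
cities.yr
9
3
After ORDER BY (2 rows):
cities.yr
3
9

== RESULT ==
cities.yr
3
9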